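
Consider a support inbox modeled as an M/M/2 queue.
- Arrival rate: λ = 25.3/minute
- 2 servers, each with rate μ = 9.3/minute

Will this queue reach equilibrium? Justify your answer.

Stability requires ρ = λ/(cμ) < 1
ρ = 25.3/(2 × 9.3) = 25.3/18.60 = 1.3602
Since 1.3602 ≥ 1, the system is UNSTABLE.
Need c > λ/μ = 25.3/9.3 = 2.72.
Minimum servers needed: c = 3.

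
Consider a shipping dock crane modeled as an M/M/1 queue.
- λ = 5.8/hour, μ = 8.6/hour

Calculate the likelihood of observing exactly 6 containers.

ρ = λ/μ = 5.8/8.6 = 0.67442
P(n) = (1-ρ)ρⁿ
P(6) = (1-0.67442) × 0.67442^6
P(6) = 0.3256 × 0.09410
P(6) = 0.03064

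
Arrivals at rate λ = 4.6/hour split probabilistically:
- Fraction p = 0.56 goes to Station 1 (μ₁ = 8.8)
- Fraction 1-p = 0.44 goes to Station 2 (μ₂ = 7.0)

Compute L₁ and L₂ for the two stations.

Effective rates: λ₁ = 4.6×0.56 = 2.576, λ₂ = 4.6×0.44 = 2.024
Station 1: ρ₁ = 2.576/8.8 = 0.29273, L₁ = ρ₁/(1-ρ₁) = 0.29273/(1-0.29273) = 0.4139
Station 2: ρ₂ = 2.024/7.0 = 0.289143, L₂ = ρ₂/(1-ρ₂) = 0.289143/(1-0.289143) = 0.4068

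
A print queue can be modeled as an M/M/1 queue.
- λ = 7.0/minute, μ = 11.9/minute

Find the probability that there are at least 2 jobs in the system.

ρ = λ/μ = 7.0/11.9 = 0.5882
P(N ≥ n) = ρⁿ
P(N ≥ 2) = 0.5882^2
P(N ≥ 2) = 0.3460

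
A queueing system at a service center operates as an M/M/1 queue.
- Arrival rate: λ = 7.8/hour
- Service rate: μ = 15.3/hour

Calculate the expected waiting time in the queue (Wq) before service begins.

First, compute utilization: ρ = λ/μ = 7.8/15.3 = 0.5098
For M/M/1: Wq = λ/(μ(μ-λ))
Wq = 7.8/(15.3 × (15.3-7.8))
Wq = 7.8/(15.3 × 7.50)
Wq = 0.06797 hours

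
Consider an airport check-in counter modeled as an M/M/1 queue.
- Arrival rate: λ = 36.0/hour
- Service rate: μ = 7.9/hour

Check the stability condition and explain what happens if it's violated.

Stability requires ρ = λ/(cμ) < 1
ρ = 36.0/(1 × 7.9) = 36.0/7.90 = 4.5570
Since 4.5570 ≥ 1, the system is UNSTABLE.
Queue grows without bound. Need μ > λ = 36.0.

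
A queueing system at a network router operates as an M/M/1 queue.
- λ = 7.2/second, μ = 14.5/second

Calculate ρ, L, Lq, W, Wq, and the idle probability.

Step 1: ρ = λ/μ = 7.2/14.5 = 0.4966
Step 2: L = λ/(μ-λ) = 7.2/7.30 = 0.9863
Step 3: Lq = λ²/(μ(μ-λ)) = 51.84/(14.5×7.30) = 0.4897
Step 4: W = 1/(μ-λ) = 1/7.30 = 0.13699
Step 5: Wq = λ/(μ(μ-λ)) = 7.2/(14.5×7.30) = 0.06802
Step 6: P(0) = 1-ρ = 0.5034
Verify: L = λW = 7.2×0.13699 = 0.9863 ✔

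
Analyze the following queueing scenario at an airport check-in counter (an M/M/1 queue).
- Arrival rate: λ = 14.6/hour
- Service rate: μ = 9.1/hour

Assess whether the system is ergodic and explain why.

Stability requires ρ = λ/(cμ) < 1
ρ = 14.6/(1 × 9.1) = 14.6/9.10 = 1.6044
Since 1.6044 ≥ 1, the system is UNSTABLE.
Queue grows without bound. Need μ > λ = 14.6.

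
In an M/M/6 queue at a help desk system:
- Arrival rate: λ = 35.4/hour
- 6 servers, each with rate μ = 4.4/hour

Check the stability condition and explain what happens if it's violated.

Stability requires ρ = λ/(cμ) < 1
ρ = 35.4/(6 × 4.4) = 35.4/26.40 = 1.3409
Since 1.3409 ≥ 1, the system is UNSTABLE.
Need c > λ/μ = 35.4/4.4 = 8.05.
Minimum servers needed: c = 9.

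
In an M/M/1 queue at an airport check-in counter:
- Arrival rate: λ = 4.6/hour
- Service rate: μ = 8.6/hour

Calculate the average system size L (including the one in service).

ρ = λ/μ = 4.6/8.6 = 0.5349
For M/M/1: L = λ/(μ-λ)
L = 4.6/(8.6-4.6) = 4.6/4.00
L = 1.1500 passengers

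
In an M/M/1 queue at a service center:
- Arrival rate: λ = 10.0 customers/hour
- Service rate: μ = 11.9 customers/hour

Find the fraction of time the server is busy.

Server utilization: ρ = λ/μ
ρ = 10.0/11.9 = 0.8403
The server is busy 84.03% of the time.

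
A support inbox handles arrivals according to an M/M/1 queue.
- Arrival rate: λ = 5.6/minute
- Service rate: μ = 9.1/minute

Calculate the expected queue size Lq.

ρ = λ/μ = 5.6/9.1 = 0.6154
For M/M/1: Lq = λ²/(μ(μ-λ))
Lq = 31.36/(9.1 × 3.50)
Lq = 0.9846 emails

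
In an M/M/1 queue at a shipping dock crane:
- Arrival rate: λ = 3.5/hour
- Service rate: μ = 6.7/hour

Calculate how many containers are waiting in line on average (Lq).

ρ = λ/μ = 3.5/6.7 = 0.5224
For M/M/1: Lq = λ²/(μ(μ-λ))
Lq = 12.25/(6.7 × 3.20)
Lq = 0.5714 containers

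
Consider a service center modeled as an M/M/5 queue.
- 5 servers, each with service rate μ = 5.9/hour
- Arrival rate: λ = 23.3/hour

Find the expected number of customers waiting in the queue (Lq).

Traffic intensity: ρ = λ/(cμ) = 23.3/(5×5.9) = 0.7898
Since ρ = 0.7898 < 1, system is stable.
Offered load a = λ/μ = cρ = 23.3/5.9 = 3.9492
P₀ = [ Σₙ₌₀^4 aⁿ/n! + a^5/(5!(1-ρ)) ]⁻¹
Σ = a^0/0! + a^1/1! + a^2/2! + a^3/3! + a^4/4! = 1.0000 + 3.9492 + 7.7979 + 10.2650 + 10.1345 = 33.1466
a^5/(5!(1-ρ)) = 960.5491/(120 × 0.2101695) = 38.0863
P₀ = 1/(33.1466 + 38.0863) = 0.01404
Lq = P₀·a^5·ρ / (5!(1-ρ)²) = 0.014038 × 960.5491 × 0.78983 / (120 × 0.044171) = 2.0093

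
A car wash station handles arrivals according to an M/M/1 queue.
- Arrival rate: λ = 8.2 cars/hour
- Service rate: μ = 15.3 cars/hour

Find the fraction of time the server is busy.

Server utilization: ρ = λ/μ
ρ = 8.2/15.3 = 0.5359
The server is busy 53.59% of the time.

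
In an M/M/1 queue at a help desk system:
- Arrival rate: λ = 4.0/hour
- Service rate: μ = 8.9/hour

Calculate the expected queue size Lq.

ρ = λ/μ = 4.0/8.9 = 0.4494
For M/M/1: Lq = λ²/(μ(μ-λ))
Lq = 16.00/(8.9 × 4.90)
Lq = 0.3669 tickets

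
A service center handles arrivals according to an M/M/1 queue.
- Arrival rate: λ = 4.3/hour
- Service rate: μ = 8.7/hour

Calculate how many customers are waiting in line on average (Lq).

ρ = λ/μ = 4.3/8.7 = 0.4943
For M/M/1: Lq = λ²/(μ(μ-λ))
Lq = 18.49/(8.7 × 4.40)
Lq = 0.4830 customers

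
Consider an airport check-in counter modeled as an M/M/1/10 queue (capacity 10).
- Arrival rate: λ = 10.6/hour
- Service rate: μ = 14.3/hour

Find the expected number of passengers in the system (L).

ρ = λ/μ = 10.6/14.3 = 0.741259
P₀ = (1-ρ)/(1-ρ^(K+1)) = (1-0.741259)/(1-0.741259^11) = 0.2587/0.9629 = 0.2687
P_K = P₀×ρ^K = 0.2687 × 0.741259^10 = 0.2687 × 0.05008 = 0.01346
L = ρ[1 - (K+1)ρ^K + Kρ^(K+1)] / [(1-ρ)(1-ρ^(K+1))]
L = 0.741259 × (1 - 11×0.050084 + 10×0.037125) / ((1 - 0.741259) × (1 - 0.037125)) = 2.4407 passengers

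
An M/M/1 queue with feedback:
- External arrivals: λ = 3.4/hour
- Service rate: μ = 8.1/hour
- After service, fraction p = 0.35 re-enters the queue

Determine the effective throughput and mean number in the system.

Effective arrival rate: λ_eff = λ/(1-p) = 3.4/(1-0.35) = 3.4/0.65 = 5.23077
ρ = λ_eff/μ = 5.23077/8.1 = 0.645774
L = ρ/(1-ρ) = 0.645774/(1-0.645774) = 1.8231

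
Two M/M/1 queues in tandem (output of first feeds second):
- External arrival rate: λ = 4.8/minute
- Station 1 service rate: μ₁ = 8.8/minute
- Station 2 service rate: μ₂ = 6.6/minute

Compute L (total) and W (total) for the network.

By Jackson's theorem, each station behaves as independent M/M/1.
Station 1: ρ₁ = 4.8/8.8 = 0.5455, L₁ = ρ₁/(1-ρ₁) = λ/(μ₁-λ) = 4.8/4.00 = 1.2000
Station 2: ρ₂ = 4.8/6.6 = 0.7273, L₂ = ρ₂/(1-ρ₂) = λ/(μ₂-λ) = 4.8/1.80 = 2.6667
Total: L = L₁ + L₂ = 1.2000 + 2.6667 = 3.8667
W = L/λ = 3.8667/4.8 = 0.8056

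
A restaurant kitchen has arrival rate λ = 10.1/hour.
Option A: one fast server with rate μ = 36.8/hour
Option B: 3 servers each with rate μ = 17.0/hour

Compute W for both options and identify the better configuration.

Option A: single server μ = 36.8 (M/M/1)
  ρ_A = 10.1/36.8 = 0.2745
  W_A = 1/(μ-λ) = 1/(36.8-10.1) = 1/26.70 = 0.03745

Option B: 3 servers μ = 17.0 (M/M/3)
  ρ_B = λ/(cμ) = 10.1/(3×17.0) = 0.1980
  Offered load a = λ/μ = cρ = 10.1/17.0 = 0.5941
  P₀ = [ Σₙ₌₀^2 aⁿ/n! + a^3/(3!(1-ρ)) ]⁻¹
  Σ = a^0/0! + a^1/1! + a^2/2! = 1.0000 + 0.5941 + 0.1765 = 1.7706
  a^3/(3!(1-ρ)) = 0.2097/(6 × 0.8020) = 0.04358
  P₀ = 1/(1.7706 + 0.04358) = 0.5512
  Lq = P₀·a^3·ρ / (3!(1-ρ)²) = 0.55121 × 0.20971 × 0.19804 / (6 × 0.64314) = 0.005932
  Wq_B = Lq/λ = 0.0059324/10.1 = 0.0005874
  W_B = Wq_B + 1/μ = 0.0005874 + 0.05882 = 0.05941

Since W_A = 0.03745 < W_B = 0.05941, Option A (single fast server) has the shorter time in system.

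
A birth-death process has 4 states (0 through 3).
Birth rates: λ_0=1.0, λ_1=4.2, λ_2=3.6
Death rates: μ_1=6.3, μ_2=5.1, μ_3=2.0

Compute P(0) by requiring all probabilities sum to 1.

Ratios P(n)/P(0) = (λ₀···λₙ₋₁)/(μ₁···μₙ):
P(1)/P(0) = (1.0)/(6.3) = 0.15873
P(2)/P(0) = (1.0×4.2)/(6.3×5.1) = 0.13072
P(3)/P(0) = (1.0×4.2×3.6)/(6.3×5.1×2.0) = 0.23529

Normalization: ∑ P(n) = 1
P(0) × (1.0000 + 0.15873 + 0.13072 + 0.23529) = 1
P(0) × 1.52474 = 1
P(0) = 1/1.52474 = 0.6558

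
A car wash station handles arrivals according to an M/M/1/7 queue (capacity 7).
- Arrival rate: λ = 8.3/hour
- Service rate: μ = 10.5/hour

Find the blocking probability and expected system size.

ρ = λ/μ = 8.3/10.5 = 0.790476
P₀ = (1-ρ)/(1-ρ^(K+1)) = (1-0.790476)/(1-0.790476^8) = 0.2095/0.8476 = 0.2472
P_K = P₀×ρ^K = 0.24721 × 0.790476^7 = 0.24721 × 0.19285 = 0.04767
Blocking probability P_7 = 0.04767 (4.77%)
L = ρ[1 - (K+1)ρ^K + Kρ^(K+1)] / [(1-ρ)(1-ρ^(K+1))]
L = 0.790476 × (1 - 8×0.192851 + 7×0.152444) / ((1 - 0.790476) × (1 - 0.152444)) = 2.3338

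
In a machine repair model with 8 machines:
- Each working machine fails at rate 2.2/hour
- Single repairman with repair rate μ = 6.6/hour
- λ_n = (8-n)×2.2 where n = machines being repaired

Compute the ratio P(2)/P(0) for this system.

P(2)/P(0) = ∏_{i=0}^{2-1} λ_i/μ_{i+1}
= (8-0)×2.2/6.6 × (8-1)×2.2/6.6
= 6.2222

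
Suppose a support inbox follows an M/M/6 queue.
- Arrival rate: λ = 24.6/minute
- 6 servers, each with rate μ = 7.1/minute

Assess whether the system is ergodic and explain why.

Stability requires ρ = λ/(cμ) < 1
ρ = 24.6/(6 × 7.1) = 24.6/42.60 = 0.5775
Since 0.5775 < 1, the system is STABLE.
The servers are busy 57.75% of the time.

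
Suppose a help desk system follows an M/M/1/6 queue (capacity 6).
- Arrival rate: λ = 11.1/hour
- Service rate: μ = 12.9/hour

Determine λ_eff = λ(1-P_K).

ρ = λ/μ = 11.1/12.9 = 0.86047
P₀ = (1-ρ)/(1-ρ^(K+1)) = (1-0.86047)/(1-0.86047^7) = 0.1395/0.6507 = 0.2144
P_K = P₀×ρ^K = 0.21442 × 0.86047^6 = 0.21442 × 0.40590 = 0.08703
λ_eff = λ(1-P_K) = 11.1 × (1 - 0.08703) = 11.1 × 0.91297 = 10.1340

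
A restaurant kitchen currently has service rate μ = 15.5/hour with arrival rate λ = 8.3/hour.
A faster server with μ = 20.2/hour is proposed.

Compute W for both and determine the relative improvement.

System 1: ρ₁ = 8.3/15.5 = 0.5355, W₁ = 1/(15.5-8.3) = 0.1389
System 2: ρ₂ = 8.3/20.2 = 0.4109, W₂ = 1/(20.2-8.3) = 0.08403
Improvement: (W₁-W₂)/W₁ = (0.1389-0.08403)/0.1389 = 39.50%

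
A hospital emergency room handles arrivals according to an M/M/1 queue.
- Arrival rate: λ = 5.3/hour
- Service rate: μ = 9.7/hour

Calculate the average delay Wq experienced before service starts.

First, compute utilization: ρ = λ/μ = 5.3/9.7 = 0.5464
For M/M/1: Wq = λ/(μ(μ-λ))
Wq = 5.3/(9.7 × (9.7-5.3))
Wq = 5.3/(9.7 × 4.40)
Wq = 0.1242 hours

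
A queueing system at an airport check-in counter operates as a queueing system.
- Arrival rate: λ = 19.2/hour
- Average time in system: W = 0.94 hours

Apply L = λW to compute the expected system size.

Little's Law: L = λW
L = 19.2 × 0.94 = 18.0480 passengers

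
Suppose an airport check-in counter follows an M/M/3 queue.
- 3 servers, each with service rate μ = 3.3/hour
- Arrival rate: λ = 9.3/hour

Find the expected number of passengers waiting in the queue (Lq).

Traffic intensity: ρ = λ/(cμ) = 9.3/(3×3.3) = 0.9394
Since ρ = 0.9394 < 1, system is stable.
Offered load a = λ/μ = cρ = 9.3/3.3 = 2.8182
P₀ = [ Σₙ₌₀^2 aⁿ/n! + a^3/(3!(1-ρ)) ]⁻¹
Σ = a^0/0! + a^1/1! + a^2/2! = 1.0000 + 2.8182 + 3.9711 = 7.7893
a^3/(3!(1-ρ)) = 22.3824/(6 × 0.060606) = 61.5517
P₀ = 1/(7.7893 + 61.5517) = 0.01442
Lq = P₀·a^3·ρ / (3!(1-ρ)²) = 0.0144215 × 22.3824 × 0.939394 / (6 × 0.00367309) = 13.7588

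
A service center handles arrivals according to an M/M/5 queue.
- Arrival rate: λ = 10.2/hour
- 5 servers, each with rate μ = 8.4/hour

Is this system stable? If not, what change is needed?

Stability requires ρ = λ/(cμ) < 1
ρ = 10.2/(5 × 8.4) = 10.2/42.00 = 0.2429
Since 0.2429 < 1, the system is STABLE.
The servers are busy 24.29% of the time.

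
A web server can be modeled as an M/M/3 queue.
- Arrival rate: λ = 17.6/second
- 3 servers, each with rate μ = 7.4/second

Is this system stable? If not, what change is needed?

Stability requires ρ = λ/(cμ) < 1
ρ = 17.6/(3 × 7.4) = 17.6/22.20 = 0.7928
Since 0.7928 < 1, the system is STABLE.
The servers are busy 79.28% of the time.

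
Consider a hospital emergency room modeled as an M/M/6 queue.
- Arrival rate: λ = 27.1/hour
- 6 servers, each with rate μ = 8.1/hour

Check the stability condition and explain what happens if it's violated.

Stability requires ρ = λ/(cμ) < 1
ρ = 27.1/(6 × 8.1) = 27.1/48.60 = 0.5576
Since 0.5576 < 1, the system is STABLE.
The servers are busy 55.76% of the time.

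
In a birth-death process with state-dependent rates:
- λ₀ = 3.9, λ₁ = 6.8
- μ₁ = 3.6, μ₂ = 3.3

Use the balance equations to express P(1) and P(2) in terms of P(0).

Balance equations:
State 0: λ₀P₀ = μ₁P₁ → P₁ = (λ₀/μ₁)P₀ = (3.9/3.6)P₀ = 1.0833P₀
State 1: P₂ = (λ₀λ₁)/(μ₁μ₂)P₀ = (3.9×6.8)/(3.6×3.3)P₀ = 2.2323P₀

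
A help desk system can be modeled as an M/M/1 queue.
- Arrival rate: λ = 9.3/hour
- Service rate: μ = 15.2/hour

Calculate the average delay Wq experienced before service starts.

First, compute utilization: ρ = λ/μ = 9.3/15.2 = 0.6118
For M/M/1: Wq = λ/(μ(μ-λ))
Wq = 9.3/(15.2 × (15.2-9.3))
Wq = 9.3/(15.2 × 5.90)
Wq = 0.1037 hours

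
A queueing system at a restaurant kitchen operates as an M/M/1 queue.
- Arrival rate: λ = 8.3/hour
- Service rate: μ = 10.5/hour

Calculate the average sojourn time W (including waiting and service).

First, compute utilization: ρ = λ/μ = 8.3/10.5 = 0.7905
For M/M/1: W = 1/(μ-λ)
W = 1/(10.5-8.3) = 1/2.20
W = 0.4545 hours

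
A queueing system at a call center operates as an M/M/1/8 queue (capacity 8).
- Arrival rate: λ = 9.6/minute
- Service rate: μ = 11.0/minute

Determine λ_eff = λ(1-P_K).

ρ = λ/μ = 9.6/11.0 = 0.872727
P₀ = (1-ρ)/(1-ρ^(K+1)) = (1-0.872727)/(1-0.872727^9) = 0.1273/0.7063 = 0.1802
P_K = P₀×ρ^K = 0.1802 × 0.872727^8 = 0.1802 × 0.3365 = 0.06064
λ_eff = λ(1-P_K) = 9.6 × (1 - 0.060642) = 9.6 × 0.939358 = 9.0178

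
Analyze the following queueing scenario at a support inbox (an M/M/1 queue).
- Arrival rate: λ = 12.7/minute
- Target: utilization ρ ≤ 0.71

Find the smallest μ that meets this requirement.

ρ = λ/μ, so μ = λ/ρ
μ ≥ 12.7/0.71 = 17.8873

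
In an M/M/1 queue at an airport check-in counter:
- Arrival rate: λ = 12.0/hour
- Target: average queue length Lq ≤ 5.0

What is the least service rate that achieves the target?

For M/M/1: Lq = λ²/(μ(μ-λ))
Need Lq ≤ 5.0, i.e. μ(μ-λ) ≥ λ²/5.0
μ² - 12.0μ - 144.00/5.0 ≥ 0  →  μ² - 12.0μ - 28.8000 ≥ 0
Quadratic formula (positive root): μ = [λ + √(λ² + 4×28.8000)]/2
Discriminant: 144.00 + 4×28.8000 = 259.2000, √259.2000 = 16.0997
μ ≥ (12.0 + 16.0997)/2 = 14.0498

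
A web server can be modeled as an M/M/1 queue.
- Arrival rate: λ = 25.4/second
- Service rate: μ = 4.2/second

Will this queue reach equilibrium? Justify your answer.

Stability requires ρ = λ/(cμ) < 1
ρ = 25.4/(1 × 4.2) = 25.4/4.20 = 6.0476
Since 6.0476 ≥ 1, the system is UNSTABLE.
Queue grows without bound. Need μ > λ = 25.4.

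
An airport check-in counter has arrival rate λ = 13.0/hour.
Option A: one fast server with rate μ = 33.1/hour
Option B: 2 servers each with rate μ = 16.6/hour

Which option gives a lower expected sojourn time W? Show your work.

Option A: single server μ = 33.1 (M/M/1)
  ρ_A = 13.0/33.1 = 0.3927
  W_A = 1/(μ-λ) = 1/(33.1-13.0) = 1/20.10 = 0.04975

Option B: 2 servers μ = 16.6 (M/M/2)
  ρ_B = λ/(cμ) = 13.0/(2×16.6) = 0.3916
  Offered load a = λ/μ = cρ = 13.0/16.6 = 0.7831
  P₀ = [ Σₙ₌₀^1 aⁿ/n! + a^2/(2!(1-ρ)) ]⁻¹
  Σ = a^0/0! + a^1/1! = 1.0000 + 0.7831 = 1.7831
  a^2/(2!(1-ρ)) = 0.6133/(2 × 0.6084) = 0.5040
  P₀ = 1/(1.7831 + 0.5040) = 0.4372
  Lq = P₀·a^2·ρ / (2!(1-ρ)²) = 0.4372 × 0.6133 × 0.3916 / (2 × 0.3702) = 0.1418
  Wq_B = Lq/λ = 0.1418/13.0 = 0.01091
  W_B = Wq_B + 1/μ = 0.01091 + 0.06024 = 0.07115

Since W_A = 0.04975 < W_B = 0.07115, Option A (single fast server) has the shorter time in system.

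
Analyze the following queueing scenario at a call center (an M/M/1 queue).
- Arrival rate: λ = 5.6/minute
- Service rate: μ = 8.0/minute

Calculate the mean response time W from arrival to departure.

First, compute utilization: ρ = λ/μ = 5.6/8.0 = 0.7000
For M/M/1: W = 1/(μ-λ)
W = 1/(8.0-5.6) = 1/2.40
W = 0.4167 minutes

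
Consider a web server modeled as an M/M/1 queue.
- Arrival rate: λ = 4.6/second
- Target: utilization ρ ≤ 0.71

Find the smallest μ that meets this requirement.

ρ = λ/μ, so μ = λ/ρ
μ ≥ 4.6/0.71 = 6.4789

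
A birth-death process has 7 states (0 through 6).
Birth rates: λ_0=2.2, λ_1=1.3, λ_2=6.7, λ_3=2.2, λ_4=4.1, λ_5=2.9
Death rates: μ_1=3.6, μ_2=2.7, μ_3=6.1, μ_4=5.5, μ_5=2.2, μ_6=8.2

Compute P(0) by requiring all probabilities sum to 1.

Ratios P(n)/P(0) = (λ₀···λₙ₋₁)/(μ₁···μₙ):
P(1)/P(0) = (2.2)/(3.6) = 0.6111
P(2)/P(0) = (2.2×1.3)/(3.6×2.7) = 0.2942
P(3)/P(0) = (2.2×1.3×6.7)/(3.6×2.7×6.1) = 0.3232
P(4)/P(0) = (2.2×1.3×6.7×2.2)/(3.6×2.7×6.1×5.5) = 0.1293
P(5)/P(0) = (2.2×1.3×6.7×2.2×4.1)/(3.6×2.7×6.1×5.5×2.2) = 0.2409
P(6)/P(0) = (2.2×1.3×6.7×2.2×4.1×2.9)/(3.6×2.7×6.1×5.5×2.2×8.2) = 0.08520

Normalization: ∑ P(n) = 1
P(0) × (1.0000 + 0.6111 + 0.2942 + 0.3232 + 0.1293 + 0.2409 + 0.08520) = 1
P(0) × 2.6839 = 1
P(0) = 1/2.6839 = 0.3726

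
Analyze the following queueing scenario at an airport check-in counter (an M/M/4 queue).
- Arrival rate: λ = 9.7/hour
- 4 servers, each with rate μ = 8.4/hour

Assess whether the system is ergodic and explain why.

Stability requires ρ = λ/(cμ) < 1
ρ = 9.7/(4 × 8.4) = 9.7/33.60 = 0.2887
Since 0.2887 < 1, the system is STABLE.
The servers are busy 28.87% of the time.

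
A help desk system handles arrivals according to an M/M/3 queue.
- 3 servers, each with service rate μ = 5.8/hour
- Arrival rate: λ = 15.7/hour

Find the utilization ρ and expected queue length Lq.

Traffic intensity: ρ = λ/(cμ) = 15.7/(3×5.8) = 0.9023
Since ρ = 0.9023 < 1, system is stable.
Offered load a = λ/μ = cρ = 15.7/5.8 = 2.7069
P₀ = [ Σₙ₌₀^2 aⁿ/n! + a^3/(3!(1-ρ)) ]⁻¹
Σ = a^0/0! + a^1/1! + a^2/2! = 1.0000 + 2.7069 + 3.6636 = 7.3705
a^3/(3!(1-ρ)) = 19.8342/(6 × 0.0977011) = 33.8348
P₀ = 1/(7.3705 + 33.8348) = 0.02427
Lq = P₀·a^3·ρ / (3!(1-ρ)²) = 0.02426868 × 19.83421 × 0.9022989 / (6 × 0.009545515) = 7.5833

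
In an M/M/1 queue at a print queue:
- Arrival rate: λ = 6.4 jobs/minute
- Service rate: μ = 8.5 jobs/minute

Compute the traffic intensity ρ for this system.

Server utilization: ρ = λ/μ
ρ = 6.4/8.5 = 0.7529
The server is busy 75.29% of the time.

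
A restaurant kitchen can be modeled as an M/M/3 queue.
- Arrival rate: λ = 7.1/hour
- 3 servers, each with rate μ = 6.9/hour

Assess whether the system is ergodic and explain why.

Stability requires ρ = λ/(cμ) < 1
ρ = 7.1/(3 × 6.9) = 7.1/20.70 = 0.3430
Since 0.3430 < 1, the system is STABLE.
The servers are busy 34.30% of the time.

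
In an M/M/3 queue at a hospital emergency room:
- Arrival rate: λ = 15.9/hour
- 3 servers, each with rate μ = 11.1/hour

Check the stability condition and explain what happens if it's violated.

Stability requires ρ = λ/(cμ) < 1
ρ = 15.9/(3 × 11.1) = 15.9/33.30 = 0.4775
Since 0.4775 < 1, the system is STABLE.
The servers are busy 47.75% of the time.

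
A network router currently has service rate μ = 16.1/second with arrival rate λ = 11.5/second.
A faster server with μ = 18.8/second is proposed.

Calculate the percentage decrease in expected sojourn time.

System 1: ρ₁ = 11.5/16.1 = 0.7143, W₁ = 1/(16.1-11.5) = 0.217391
System 2: ρ₂ = 11.5/18.8 = 0.6117, W₂ = 1/(18.8-11.5) = 0.136986
Improvement: (W₁-W₂)/W₁ = (0.217391-0.136986)/0.217391 = 36.99%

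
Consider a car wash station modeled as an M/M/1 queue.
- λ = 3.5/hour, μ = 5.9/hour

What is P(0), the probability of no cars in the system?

ρ = λ/μ = 3.5/5.9 = 0.5932
P(0) = 1 - ρ = 1 - 0.5932 = 0.4068
The server is idle 40.68% of the time.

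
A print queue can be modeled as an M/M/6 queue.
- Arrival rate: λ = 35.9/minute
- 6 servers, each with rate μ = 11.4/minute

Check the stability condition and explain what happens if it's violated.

Stability requires ρ = λ/(cμ) < 1
ρ = 35.9/(6 × 11.4) = 35.9/68.40 = 0.5249
Since 0.5249 < 1, the system is STABLE.
The servers are busy 52.49% of the time.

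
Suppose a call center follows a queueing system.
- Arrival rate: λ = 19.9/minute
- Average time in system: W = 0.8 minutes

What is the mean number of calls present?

Little's Law: L = λW
L = 19.9 × 0.8 = 15.9200 calls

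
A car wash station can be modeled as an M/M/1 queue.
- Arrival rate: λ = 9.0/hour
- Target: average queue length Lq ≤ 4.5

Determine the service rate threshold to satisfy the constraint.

For M/M/1: Lq = λ²/(μ(μ-λ))
Need Lq ≤ 4.5, i.e. μ(μ-λ) ≥ λ²/4.5
μ² - 9.0μ - 81.00/4.5 ≥ 0  →  μ² - 9.0μ - 18.0000 ≥ 0
Quadratic formula (positive root): μ = [λ + √(λ² + 4×18.0000)]/2
Discriminant: 81.00 + 4×18.0000 = 153.0000, √153.0000 = 12.3693
μ ≥ (9.0 + 12.3693)/2 = 10.6847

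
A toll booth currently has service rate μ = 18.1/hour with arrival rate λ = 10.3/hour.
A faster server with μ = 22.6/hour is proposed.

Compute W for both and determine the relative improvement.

System 1: ρ₁ = 10.3/18.1 = 0.5691, W₁ = 1/(18.1-10.3) = 0.12821
System 2: ρ₂ = 10.3/22.6 = 0.4558, W₂ = 1/(22.6-10.3) = 0.081301
Improvement: (W₁-W₂)/W₁ = (0.12821-0.081301)/0.12821 = 36.59%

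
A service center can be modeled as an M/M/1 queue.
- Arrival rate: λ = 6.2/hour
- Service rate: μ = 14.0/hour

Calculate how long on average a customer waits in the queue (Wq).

First, compute utilization: ρ = λ/μ = 6.2/14.0 = 0.4429
For M/M/1: Wq = λ/(μ(μ-λ))
Wq = 6.2/(14.0 × (14.0-6.2))
Wq = 6.2/(14.0 × 7.80)
Wq = 0.05678 hours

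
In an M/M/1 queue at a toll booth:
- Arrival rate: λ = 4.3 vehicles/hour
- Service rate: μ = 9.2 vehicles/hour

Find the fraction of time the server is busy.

Server utilization: ρ = λ/μ
ρ = 4.3/9.2 = 0.4674
The server is busy 46.74% of the time.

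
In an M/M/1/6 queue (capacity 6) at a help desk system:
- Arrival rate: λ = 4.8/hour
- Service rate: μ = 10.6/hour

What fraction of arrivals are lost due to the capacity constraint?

ρ = λ/μ = 4.8/10.6 = 0.45283
P₀ = (1-ρ)/(1-ρ^(K+1)) = (1-0.45283)/(1-0.45283^7) = 0.5472/0.9961 = 0.5493
P_K = P₀×ρ^K = 0.5493 × 0.45283^6 = 0.5493 × 0.008622 = 0.004736
Blocking probability = 0.47%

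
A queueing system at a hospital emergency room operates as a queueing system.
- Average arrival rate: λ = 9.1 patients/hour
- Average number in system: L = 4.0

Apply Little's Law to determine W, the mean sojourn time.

Little's Law: L = λW, so W = L/λ
W = 4.0/9.1 = 0.4396 hours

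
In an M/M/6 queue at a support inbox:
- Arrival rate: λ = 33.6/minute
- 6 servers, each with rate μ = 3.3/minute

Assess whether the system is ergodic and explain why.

Stability requires ρ = λ/(cμ) < 1
ρ = 33.6/(6 × 3.3) = 33.6/19.80 = 1.6970
Since 1.6970 ≥ 1, the system is UNSTABLE.
Need c > λ/μ = 33.6/3.3 = 10.18.
Minimum servers needed: c = 11.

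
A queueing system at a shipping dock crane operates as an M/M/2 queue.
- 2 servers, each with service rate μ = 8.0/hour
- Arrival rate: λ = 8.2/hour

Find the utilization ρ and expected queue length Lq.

Traffic intensity: ρ = λ/(cμ) = 8.2/(2×8.0) = 0.5125
Since ρ = 0.5125 < 1, system is stable.
Offered load a = λ/μ = cρ = 8.2/8.0 = 1.0250
P₀ = [ Σₙ₌₀^1 aⁿ/n! + a^2/(2!(1-ρ)) ]⁻¹
Σ = a^0/0! + a^1/1! = 1.0000 + 1.0250 = 2.0250
a^2/(2!(1-ρ)) = 1.05062/(2 × 0.487500) = 1.0776
P₀ = 1/(2.0250 + 1.0776) = 0.3223
Lq = P₀·a^2·ρ / (2!(1-ρ)²) = 0.32231 × 1.0506 × 0.51250 / (2 × 0.23766) = 0.3651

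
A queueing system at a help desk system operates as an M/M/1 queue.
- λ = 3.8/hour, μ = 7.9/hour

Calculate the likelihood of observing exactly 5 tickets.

ρ = λ/μ = 3.8/7.9 = 0.4810
P(n) = (1-ρ)ρⁿ
P(5) = (1-0.4810) × 0.4810^5
P(5) = 0.5190 × 0.02575
P(5) = 0.01336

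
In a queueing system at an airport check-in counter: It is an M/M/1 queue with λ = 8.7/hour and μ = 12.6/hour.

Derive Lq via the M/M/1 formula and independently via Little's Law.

Method 1 (direct): Lq = λ²/(μ(μ-λ)) = 75.69/(12.6 × 3.90) = 1.5403

Method 2 (Little's Law):
W = 1/(μ-λ) = 1/3.90 = 0.25641
Wq = W - 1/μ = 0.25641 - 0.079365 = 0.17705
Lq = λWq = 8.7 × 0.17705 = 1.5403 ✔ (matches Method 1)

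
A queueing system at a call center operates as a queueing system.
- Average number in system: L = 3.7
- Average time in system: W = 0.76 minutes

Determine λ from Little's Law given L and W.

Little's Law: L = λW, so λ = L/W
λ = 3.7/0.76 = 4.8684 calls/minute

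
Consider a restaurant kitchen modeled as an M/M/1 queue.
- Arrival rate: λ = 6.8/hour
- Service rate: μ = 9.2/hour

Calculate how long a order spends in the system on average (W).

First, compute utilization: ρ = λ/μ = 6.8/9.2 = 0.7391
For M/M/1: W = 1/(μ-λ)
W = 1/(9.2-6.8) = 1/2.40
W = 0.4167 hours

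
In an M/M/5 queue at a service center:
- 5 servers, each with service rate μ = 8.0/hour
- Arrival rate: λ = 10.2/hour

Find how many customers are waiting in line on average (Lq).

Traffic intensity: ρ = λ/(cμ) = 10.2/(5×8.0) = 0.2550
Since ρ = 0.2550 < 1, system is stable.
Offered load a = λ/μ = cρ = 10.2/8.0 = 1.2750
P₀ = [ Σₙ₌₀^4 aⁿ/n! + a^5/(5!(1-ρ)) ]⁻¹
Σ = a^0/0! + a^1/1! + a^2/2! + a^3/3! + a^4/4! = 1.0000 + 1.2750 + 0.81281 + 0.34545 + 0.11011 = 3.5434
a^5/(5!(1-ρ)) = 3.3694/(120 × 0.7450) = 0.03769
P₀ = 1/(3.5434 + 0.03769) = 0.2792
Lq = P₀·a^5·ρ / (5!(1-ρ)²) = 0.2792 × 3.3694 × 0.2550 / (120 × 0.5550) = 0.003602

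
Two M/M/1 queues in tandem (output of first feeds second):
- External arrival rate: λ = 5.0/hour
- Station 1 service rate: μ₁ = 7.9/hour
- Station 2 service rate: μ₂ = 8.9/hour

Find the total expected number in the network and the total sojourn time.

By Jackson's theorem, each station behaves as independent M/M/1.
Station 1: ρ₁ = 5.0/7.9 = 0.6329, L₁ = ρ₁/(1-ρ₁) = λ/(μ₁-λ) = 5.0/2.90 = 1.7241
Station 2: ρ₂ = 5.0/8.9 = 0.5618, L₂ = ρ₂/(1-ρ₂) = λ/(μ₂-λ) = 5.0/3.90 = 1.2821
Total: L = L₁ + L₂ = 1.7241 + 1.2821 = 3.0062
W = L/λ = 3.0062/5.0 = 0.6012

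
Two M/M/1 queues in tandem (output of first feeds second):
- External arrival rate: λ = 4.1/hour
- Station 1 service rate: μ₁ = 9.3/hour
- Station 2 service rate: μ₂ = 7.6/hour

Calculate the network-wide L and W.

By Jackson's theorem, each station behaves as independent M/M/1.
Station 1: ρ₁ = 4.1/9.3 = 0.4409, L₁ = ρ₁/(1-ρ₁) = λ/(μ₁-λ) = 4.1/5.20 = 0.7885
Station 2: ρ₂ = 4.1/7.6 = 0.5395, L₂ = ρ₂/(1-ρ₂) = λ/(μ₂-λ) = 4.1/3.50 = 1.1714
Total: L = L₁ + L₂ = 0.7885 + 1.1714 = 1.9599
W = L/λ = 1.9599/4.1 = 0.4780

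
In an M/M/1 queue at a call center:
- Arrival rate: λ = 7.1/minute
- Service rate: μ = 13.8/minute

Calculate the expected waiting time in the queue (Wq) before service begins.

First, compute utilization: ρ = λ/μ = 7.1/13.8 = 0.5145
For M/M/1: Wq = λ/(μ(μ-λ))
Wq = 7.1/(13.8 × (13.8-7.1))
Wq = 7.1/(13.8 × 6.70)
Wq = 0.07679 minutes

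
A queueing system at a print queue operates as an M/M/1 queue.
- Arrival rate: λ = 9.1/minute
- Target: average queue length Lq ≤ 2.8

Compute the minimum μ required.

For M/M/1: Lq = λ²/(μ(μ-λ))
Need Lq ≤ 2.8, i.e. μ(μ-λ) ≥ λ²/2.8
μ² - 9.1μ - 82.81/2.8 ≥ 0  →  μ² - 9.1μ - 29.5750 ≥ 0
Quadratic formula (positive root): μ = [λ + √(λ² + 4×29.5750)]/2
Discriminant: 82.81 + 4×29.5750 = 201.1100, √201.1100 = 14.1813
μ ≥ (9.1 + 14.1813)/2 = 11.6407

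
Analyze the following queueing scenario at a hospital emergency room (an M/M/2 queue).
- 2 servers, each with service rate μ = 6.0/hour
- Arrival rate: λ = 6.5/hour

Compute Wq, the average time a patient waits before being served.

Traffic intensity: ρ = λ/(cμ) = 6.5/(2×6.0) = 0.5417
Since ρ = 0.5417 < 1, system is stable.
Offered load a = λ/μ = cρ = 6.5/6.0 = 1.0833
P₀ = [ Σₙ₌₀^1 aⁿ/n! + a^2/(2!(1-ρ)) ]⁻¹
Σ = a^0/0! + a^1/1! = 1.0000 + 1.0833 = 2.0833
a^2/(2!(1-ρ)) = 1.1736/(2 × 0.45833) = 1.2803
P₀ = 1/(2.0833 + 1.2803) = 0.2973
Lq = P₀·a^2·ρ / (2!(1-ρ)²) = 0.2973 × 1.1736 × 0.5417 / (2 × 0.2101) = 0.4498
Wq = Lq/λ = 0.44984/6.5 = 0.06921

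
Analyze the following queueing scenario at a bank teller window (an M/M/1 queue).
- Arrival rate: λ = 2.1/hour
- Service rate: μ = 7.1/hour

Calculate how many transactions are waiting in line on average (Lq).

ρ = λ/μ = 2.1/7.1 = 0.2958
For M/M/1: Lq = λ²/(μ(μ-λ))
Lq = 4.41/(7.1 × 5.00)
Lq = 0.1242 transactions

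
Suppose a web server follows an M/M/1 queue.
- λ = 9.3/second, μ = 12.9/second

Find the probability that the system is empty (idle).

ρ = λ/μ = 9.3/12.9 = 0.7209
P(0) = 1 - ρ = 1 - 0.7209 = 0.2791
The server is idle 27.91% of the time.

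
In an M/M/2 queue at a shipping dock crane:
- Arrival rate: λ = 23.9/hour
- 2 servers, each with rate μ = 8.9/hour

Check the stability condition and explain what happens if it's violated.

Stability requires ρ = λ/(cμ) < 1
ρ = 23.9/(2 × 8.9) = 23.9/17.80 = 1.3427
Since 1.3427 ≥ 1, the system is UNSTABLE.
Need c > λ/μ = 23.9/8.9 = 2.69.
Minimum servers needed: c = 3.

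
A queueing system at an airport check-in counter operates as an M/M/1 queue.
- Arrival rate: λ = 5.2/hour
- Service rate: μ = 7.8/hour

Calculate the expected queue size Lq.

ρ = λ/μ = 5.2/7.8 = 0.6667
For M/M/1: Lq = λ²/(μ(μ-λ))
Lq = 27.04/(7.8 × 2.60)
Lq = 1.3333 passengers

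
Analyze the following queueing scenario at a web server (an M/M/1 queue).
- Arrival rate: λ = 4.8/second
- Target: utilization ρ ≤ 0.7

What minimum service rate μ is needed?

ρ = λ/μ, so μ = λ/ρ
μ ≥ 4.8/0.7 = 6.8571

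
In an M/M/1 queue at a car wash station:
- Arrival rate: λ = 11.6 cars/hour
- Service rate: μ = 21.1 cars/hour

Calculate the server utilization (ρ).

Server utilization: ρ = λ/μ
ρ = 11.6/21.1 = 0.5498
The server is busy 54.98% of the time.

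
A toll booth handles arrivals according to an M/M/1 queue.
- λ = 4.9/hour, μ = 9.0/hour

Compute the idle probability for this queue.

ρ = λ/μ = 4.9/9.0 = 0.5444
P(0) = 1 - ρ = 1 - 0.5444 = 0.4556
The server is idle 45.56% of the time.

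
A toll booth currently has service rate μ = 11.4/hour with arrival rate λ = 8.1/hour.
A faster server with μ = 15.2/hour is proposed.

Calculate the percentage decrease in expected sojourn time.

System 1: ρ₁ = 8.1/11.4 = 0.7105, W₁ = 1/(11.4-8.1) = 0.30303
System 2: ρ₂ = 8.1/15.2 = 0.5329, W₂ = 1/(15.2-8.1) = 0.14085
Improvement: (W₁-W₂)/W₁ = (0.30303-0.14085)/0.30303 = 53.52%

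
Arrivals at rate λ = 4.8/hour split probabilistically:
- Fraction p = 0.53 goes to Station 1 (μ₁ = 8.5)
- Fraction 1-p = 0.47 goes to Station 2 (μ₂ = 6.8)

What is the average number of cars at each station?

Effective rates: λ₁ = 4.8×0.53 = 2.544, λ₂ = 4.8×0.47 = 2.256
Station 1: ρ₁ = 2.544/8.5 = 0.2993, L₁ = ρ₁/(1-ρ₁) = 0.2993/(1-0.2993) = 0.4271
Station 2: ρ₂ = 2.256/6.8 = 0.33176, L₂ = ρ₂/(1-ρ₂) = 0.33176/(1-0.33176) = 0.4965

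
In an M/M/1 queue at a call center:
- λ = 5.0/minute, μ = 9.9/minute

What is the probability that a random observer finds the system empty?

ρ = λ/μ = 5.0/9.9 = 0.5051
P(0) = 1 - ρ = 1 - 0.5051 = 0.4949
The server is idle 49.49% of the time.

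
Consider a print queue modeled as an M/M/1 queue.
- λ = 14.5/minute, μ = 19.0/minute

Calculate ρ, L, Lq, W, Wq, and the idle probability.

Step 1: ρ = λ/μ = 14.5/19.0 = 0.7632
Step 2: L = λ/(μ-λ) = 14.5/4.50 = 3.2222
Step 3: Lq = λ²/(μ(μ-λ)) = 210.25/(19.0×4.50) = 2.4591
Step 4: W = 1/(μ-λ) = 1/4.50 = 0.22222
Step 5: Wq = λ/(μ(μ-λ)) = 14.5/(19.0×4.50) = 0.1696
Step 6: P(0) = 1-ρ = 0.2368
Verify: L = λW = 14.5×0.22222 = 3.2222 ✔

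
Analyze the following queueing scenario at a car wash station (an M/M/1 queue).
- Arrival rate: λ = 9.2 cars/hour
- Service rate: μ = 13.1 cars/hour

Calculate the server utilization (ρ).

Server utilization: ρ = λ/μ
ρ = 9.2/13.1 = 0.7023
The server is busy 70.23% of the time.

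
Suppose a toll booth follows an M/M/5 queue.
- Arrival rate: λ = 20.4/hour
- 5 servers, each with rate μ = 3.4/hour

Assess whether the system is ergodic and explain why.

Stability requires ρ = λ/(cμ) < 1
ρ = 20.4/(5 × 3.4) = 20.4/17.00 = 1.2000
Since 1.2000 ≥ 1, the system is UNSTABLE.
Need c > λ/μ = 20.4/3.4 = 6.00.
Minimum servers needed: c = 7.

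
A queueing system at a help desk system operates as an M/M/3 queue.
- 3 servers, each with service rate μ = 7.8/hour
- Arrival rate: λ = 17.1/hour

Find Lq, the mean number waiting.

Traffic intensity: ρ = λ/(cμ) = 17.1/(3×7.8) = 0.7308
Since ρ = 0.7308 < 1, system is stable.
Offered load a = λ/μ = cρ = 17.1/7.8 = 2.1923
P₀ = [ Σₙ₌₀^2 aⁿ/n! + a^3/(3!(1-ρ)) ]⁻¹
Σ = a^0/0! + a^1/1! + a^2/2! = 1.0000 + 2.1923 + 2.4031 = 5.5954
a^3/(3!(1-ρ)) = 10.5367/(6 × 0.26923) = 6.5227
P₀ = 1/(5.5954 + 6.5227) = 0.08252
Lq = P₀·a^3·ρ / (3!(1-ρ)²) = 0.082521 × 10.5367 × 0.73077 / (6 × 0.072485) = 1.4610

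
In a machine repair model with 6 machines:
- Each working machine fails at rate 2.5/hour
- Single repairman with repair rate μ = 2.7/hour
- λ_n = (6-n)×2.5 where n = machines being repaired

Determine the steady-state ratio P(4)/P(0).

P(4)/P(0) = ∏_{i=0}^{4-1} λ_i/μ_{i+1}
= (6-0)×2.5/2.7 × (6-1)×2.5/2.7 × (6-2)×2.5/2.7 × (6-3)×2.5/2.7
= 264.6107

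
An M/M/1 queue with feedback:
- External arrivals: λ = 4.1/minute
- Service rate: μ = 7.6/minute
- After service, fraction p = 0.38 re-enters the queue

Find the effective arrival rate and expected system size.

Effective arrival rate: λ_eff = λ/(1-p) = 4.1/(1-0.38) = 4.1/0.62 = 6.612903
ρ = λ_eff/μ = 6.612903/7.6 = 0.8701188
L = ρ/(1-ρ) = 0.8701188/(1-0.8701188) = 6.6993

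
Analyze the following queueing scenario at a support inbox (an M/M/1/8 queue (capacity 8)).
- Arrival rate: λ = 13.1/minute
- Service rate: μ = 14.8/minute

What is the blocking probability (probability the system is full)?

ρ = λ/μ = 13.1/14.8 = 0.88514
P₀ = (1-ρ)/(1-ρ^(K+1)) = (1-0.88514)/(1-0.88514^9) = 0.11486/0.66649 = 0.1723
P_K = P₀×ρ^K = 0.172335 × 0.88514^8 = 0.172335 × 0.376787 = 0.06493
Blocking probability = 6.49%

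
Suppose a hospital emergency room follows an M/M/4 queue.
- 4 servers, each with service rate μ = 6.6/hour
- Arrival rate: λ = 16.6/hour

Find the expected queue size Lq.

Traffic intensity: ρ = λ/(cμ) = 16.6/(4×6.6) = 0.6288
Since ρ = 0.6288 < 1, system is stable.
Offered load a = λ/μ = cρ = 16.6/6.6 = 2.5152
P₀ = [ Σₙ₌₀^3 aⁿ/n! + a^4/(4!(1-ρ)) ]⁻¹
Σ = a^0/0! + a^1/1! + a^2/2! + a^3/3! = 1.00000 + 2.51515 + 3.16299 + 2.65180 = 9.3299
a^4/(4!(1-ρ)) = 40.0181/(24 × 0.371212) = 4.4918
P₀ = 1/(9.3299 + 4.4918) = 0.07235
Lq = P₀·a^4·ρ / (4!(1-ρ)²) = 0.07235 × 40.0181 × 0.6288 / (24 × 0.1378) = 0.5505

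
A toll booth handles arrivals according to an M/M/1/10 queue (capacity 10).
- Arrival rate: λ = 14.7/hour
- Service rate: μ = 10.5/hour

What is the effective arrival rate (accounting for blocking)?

ρ = λ/μ = 14.7/10.5 = 1.4000
P₀ = (1-ρ)/(1-ρ^(K+1)) = (1-1.4000)/(1-1.4000^11) = -0.4000/-39.4957 = 0.01013
P_K = P₀×ρ^K = 0.0101277 × 1.4000^10 = 0.0101277 × 28.9255 = 0.2929
λ_eff = λ(1-P_K) = 14.7 × (1 - 0.292948) = 14.7 × 0.707052 = 10.3937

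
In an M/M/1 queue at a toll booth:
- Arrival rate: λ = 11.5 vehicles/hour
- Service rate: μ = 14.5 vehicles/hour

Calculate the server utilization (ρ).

Server utilization: ρ = λ/μ
ρ = 11.5/14.5 = 0.7931
The server is busy 79.31% of the time.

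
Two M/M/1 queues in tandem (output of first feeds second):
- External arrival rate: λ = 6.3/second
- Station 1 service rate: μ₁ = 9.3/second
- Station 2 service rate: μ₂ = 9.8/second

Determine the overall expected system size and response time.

By Jackson's theorem, each station behaves as independent M/M/1.
Station 1: ρ₁ = 6.3/9.3 = 0.6774, L₁ = ρ₁/(1-ρ₁) = λ/(μ₁-λ) = 6.3/3.00 = 2.1000
Station 2: ρ₂ = 6.3/9.8 = 0.6429, L₂ = ρ₂/(1-ρ₂) = λ/(μ₂-λ) = 6.3/3.50 = 1.8000
Total: L = L₁ + L₂ = 2.1000 + 1.8000 = 3.9000
W = L/λ = 3.9000/6.3 = 0.6190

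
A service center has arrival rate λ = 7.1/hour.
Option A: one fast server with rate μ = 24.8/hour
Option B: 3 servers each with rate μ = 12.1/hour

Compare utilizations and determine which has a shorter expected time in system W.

Option A: single server μ = 24.8 (M/M/1)
  ρ_A = 7.1/24.8 = 0.2863
  W_A = 1/(μ-λ) = 1/(24.8-7.1) = 1/17.70 = 0.05650

Option B: 3 servers μ = 12.1 (M/M/3)
  ρ_B = λ/(cμ) = 7.1/(3×12.1) = 0.1956
  Offered load a = λ/μ = cρ = 7.1/12.1 = 0.5868
  P₀ = [ Σₙ₌₀^2 aⁿ/n! + a^3/(3!(1-ρ)) ]⁻¹
  Σ = a^0/0! + a^1/1! + a^2/2! = 1.0000 + 0.58678 + 0.17215 = 1.7589
  a^3/(3!(1-ρ)) = 0.20203/(6 × 0.80441) = 0.04186
  P₀ = 1/(1.7589 + 0.04186) = 0.5553
  Lq = P₀·a^3·ρ / (3!(1-ρ)²) = 0.55531 × 0.20203 × 0.19559 / (6 × 0.64707) = 0.005652
  Wq_B = Lq/λ = 0.005652/7.1 = 0.0007961
  W_B = Wq_B + 1/μ = 0.0007961 + 0.08264 = 0.08344

Since W_A = 0.05650 < W_B = 0.08344, Option A (single fast server) has the shorter time in system.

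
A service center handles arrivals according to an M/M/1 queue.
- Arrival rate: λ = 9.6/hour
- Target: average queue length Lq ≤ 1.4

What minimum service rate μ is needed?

For M/M/1: Lq = λ²/(μ(μ-λ))
Need Lq ≤ 1.4, i.e. μ(μ-λ) ≥ λ²/1.4
μ² - 9.6μ - 92.16/1.4 ≥ 0  →  μ² - 9.6μ - 65.82857 ≥ 0
Quadratic formula (positive root): μ = [λ + √(λ² + 4×65.82857)]/2
Discriminant: 92.16 + 4×65.82857 = 355.4743, √355.4743 = 18.8540
μ ≥ (9.6 + 18.8540)/2 = 14.2270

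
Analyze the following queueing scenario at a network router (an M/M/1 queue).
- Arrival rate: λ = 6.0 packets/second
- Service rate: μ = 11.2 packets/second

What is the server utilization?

Server utilization: ρ = λ/μ
ρ = 6.0/11.2 = 0.5357
The server is busy 53.57% of the time.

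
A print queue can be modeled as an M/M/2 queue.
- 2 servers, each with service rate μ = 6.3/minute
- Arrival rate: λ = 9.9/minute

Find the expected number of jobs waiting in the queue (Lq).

Traffic intensity: ρ = λ/(cμ) = 9.9/(2×6.3) = 0.7857
Since ρ = 0.7857 < 1, system is stable.
Offered load a = λ/μ = cρ = 9.9/6.3 = 1.5714
P₀ = [ Σₙ₌₀^1 aⁿ/n! + a^2/(2!(1-ρ)) ]⁻¹
Σ = a^0/0! + a^1/1! = 1.0000 + 1.5714 = 2.5714
a^2/(2!(1-ρ)) = 2.46939/(2 × 0.214286) = 5.7619
P₀ = 1/(2.5714 + 5.7619) = 0.1200
Lq = P₀·a^2·ρ / (2!(1-ρ)²) = 0.120000 × 2.46939 × 0.785714 / (2 × 0.0459184) = 2.5352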